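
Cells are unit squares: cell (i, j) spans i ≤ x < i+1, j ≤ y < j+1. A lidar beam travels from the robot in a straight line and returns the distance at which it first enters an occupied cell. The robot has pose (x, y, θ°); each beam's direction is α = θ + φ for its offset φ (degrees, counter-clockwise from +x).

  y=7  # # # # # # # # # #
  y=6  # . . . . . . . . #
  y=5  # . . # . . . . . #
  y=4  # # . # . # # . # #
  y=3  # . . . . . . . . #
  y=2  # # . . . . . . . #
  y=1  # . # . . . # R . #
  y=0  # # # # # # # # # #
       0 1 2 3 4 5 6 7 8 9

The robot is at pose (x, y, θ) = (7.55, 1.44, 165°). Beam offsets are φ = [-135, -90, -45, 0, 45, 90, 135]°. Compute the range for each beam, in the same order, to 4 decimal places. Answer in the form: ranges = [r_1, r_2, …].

ranges = [1.6743, 2.6503, 2.9560, 0.5694, 0.6351, 0.4555, 0.5081]

beam 1: φ=-135°, α=30°
  direction (0.8660, 0.5000); cell (7,1); t to first gridline: x 0.5196, y 1.1200 (then +1.1547 / +2.0000)
    (8,1) via x @ 0.5196
    (8,2) via y @ 1.1200
    (9,2) via x @ 1.6743  # hit
  → r_1 = 1.6743
beam 2: φ=-90°, α=75°
  direction (0.2588, 0.9659); cell (7,1); t to first gridline: x 1.7387, y 0.5798 (then +3.8637 / +1.0353)
    (7,2) via y @ 0.5798
    (7,3) via y @ 1.6150
    (8,3) via x @ 1.7387
    (8,4) via y @ 2.6503  # hit
  → r_2 = 2.6503
beam 3: φ=-45°, α=120°
  direction (-0.5000, 0.8660); cell (7,1); t to first gridline: x 1.1000, y 0.6466 (then +2.0000 / +1.1547)
    (7,2) via y @ 0.6466
    (6,2) via x @ 1.1000
    (6,3) via y @ 1.8013
    (6,4) via y @ 2.9560  # hit
  → r_3 = 2.9560
beam 4: φ=0°, α=165°
  direction (-0.9659, 0.2588); cell (7,1); t to first gridline: x 0.5694, y 2.1637 (then +1.0353 / +3.8637)
    (6,1) via x @ 0.5694  # hit
  → r_4 = 0.5694
beam 5: φ=45°, α=210°
  direction (-0.8660, -0.5000); cell (7,1); t to first gridline: x 0.6351, y 0.8800 (then +1.1547 / +2.0000)
    (6,1) via x @ 0.6351  # hit
  → r_5 = 0.6351
beam 6: φ=90°, α=255°
  direction (-0.2588, -0.9659); cell (7,1); t to first gridline: x 2.1250, y 0.4555 (then +3.8637 / +1.0353)
    (7,0) via y @ 0.4555  # hit
  → r_6 = 0.4555
beam 7: φ=135°, α=300°
  direction (0.5000, -0.8660); cell (7,1); t to first gridline: x 0.9000, y 0.5081 (then +2.0000 / +1.1547)
    (7,0) via y @ 0.5081  # hit
  → r_7 = 0.5081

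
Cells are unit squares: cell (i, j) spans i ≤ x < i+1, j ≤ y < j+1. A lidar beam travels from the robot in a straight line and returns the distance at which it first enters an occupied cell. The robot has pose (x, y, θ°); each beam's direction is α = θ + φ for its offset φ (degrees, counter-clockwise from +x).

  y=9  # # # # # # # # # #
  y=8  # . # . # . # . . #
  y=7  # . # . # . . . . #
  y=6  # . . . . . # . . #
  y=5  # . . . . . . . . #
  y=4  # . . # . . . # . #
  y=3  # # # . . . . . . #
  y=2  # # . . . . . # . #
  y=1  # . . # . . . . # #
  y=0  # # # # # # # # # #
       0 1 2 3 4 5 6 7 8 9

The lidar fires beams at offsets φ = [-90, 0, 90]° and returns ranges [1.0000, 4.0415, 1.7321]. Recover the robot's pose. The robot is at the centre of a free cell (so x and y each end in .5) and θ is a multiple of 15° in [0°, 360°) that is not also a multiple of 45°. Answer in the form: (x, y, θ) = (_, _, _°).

(x, y, θ) = (8.5, 6.5, 150°)

Enumerate (i+0.5, j+0.5, θ) over the 50 free cells and 16 admissible headings. For each, cast all 3 beams and compare to the given ranges.
  (6.5, 3.5, 255°): beam 1 = 2.5882 ≠ 1.0000 ✗
  (2.5, 2.5, 255°): beam 1 = 0.5176 ≠ 1.0000 ✗
  (7.5, 3.5, 30°): beam 1 = 0.5774 ≠ 1.0000 ✗
  (7.5, 1.5, 330°): beam 1 = 0.5774 ≠ 1.0000 ✗
  …
  (8.5, 6.5, 150°): r_1=1.0000, r_2=4.0415, r_3=1.7321 — all match ✓
Only this pose fits every beam.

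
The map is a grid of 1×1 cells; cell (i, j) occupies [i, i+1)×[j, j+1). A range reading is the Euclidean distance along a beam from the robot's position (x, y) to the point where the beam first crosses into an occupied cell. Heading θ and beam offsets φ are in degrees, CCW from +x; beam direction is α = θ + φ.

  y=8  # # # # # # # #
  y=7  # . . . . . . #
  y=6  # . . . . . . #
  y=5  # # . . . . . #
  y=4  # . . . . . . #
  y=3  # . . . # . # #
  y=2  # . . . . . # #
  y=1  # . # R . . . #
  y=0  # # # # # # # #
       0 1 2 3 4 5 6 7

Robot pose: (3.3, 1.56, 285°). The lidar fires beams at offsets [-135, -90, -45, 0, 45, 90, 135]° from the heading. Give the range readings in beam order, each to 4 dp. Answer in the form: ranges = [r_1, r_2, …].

beam 1: φ=-135°, α=150°
  cosα=-0.8660 sinα=0.5000 | (3,1) | tMaxX 0.3464 tMaxY 0.8800 | tΔX 1.1547 tΔY 2.0000
    t=0.3464 [x] (2,1) — stop
  → r_1 = 0.3464
beam 2: φ=-90°, α=195°
  cosα=-0.9659 sinα=-0.2588 | (3,1) | tMaxX 0.3106 tMaxY 2.1637 | tΔX 1.0353 tΔY 3.8637
    t=0.3106 [x] (2,1) — stop
  → r_2 = 0.3106
beam 3: φ=-45°, α=240°
  cosα=-0.5000 sinα=-0.8660 | (3,1) | tMaxX 0.6000 tMaxY 0.6466 | tΔX 2.0000 tΔY 1.1547
    t=0.6000 [x] (2,1) — stop
  → r_3 = 0.6000
beam 4: φ=0°, α=285°
  cosα=0.2588 sinα=-0.9659 | (3,1) | tMaxX 2.7046 tMaxY 0.5798 | tΔX 3.8637 tΔY 1.0353
    t=0.5798 [y] (3,0) — stop
  → r_4 = 0.5798
beam 5: φ=45°, α=330°
  cosα=0.8660 sinα=-0.5000 | (3,1) | tMaxX 0.8083 tMaxY 1.1200 | tΔX 1.1547 tΔY 2.0000
    t=0.8083 [x] (4,1)
    t=1.1200 [y] (4,0) — stop
  → r_5 = 1.1200
beam 6: φ=90°, α=15°
  cosα=0.9659 sinα=0.2588 | (3,1) | tMaxX 0.7247 tMaxY 1.7000 | tΔX 1.0353 tΔY 3.8637
    t=0.7247 [x] (4,1)
    t=1.7000 [y] (4,2)
    t=1.7600 [x] (5,2)
    t=2.7952 [x] (6,2) — stop
  → r_6 = 2.7952
beam 7: φ=135°, α=60°
  cosα=0.5000 sinα=0.8660 | (3,1) | tMaxX 1.4000 tMaxY 0.5081 | tΔX 2.0000 tΔY 1.1547
    t=0.5081 [y] (3,2)
    t=1.4000 [x] (4,2)
    t=1.6628 [y] (4,3) — stop
  → r_7 = 1.6628

ranges = [0.3464, 0.3106, 0.6000, 0.5798, 1.1200, 2.7952, 1.6628]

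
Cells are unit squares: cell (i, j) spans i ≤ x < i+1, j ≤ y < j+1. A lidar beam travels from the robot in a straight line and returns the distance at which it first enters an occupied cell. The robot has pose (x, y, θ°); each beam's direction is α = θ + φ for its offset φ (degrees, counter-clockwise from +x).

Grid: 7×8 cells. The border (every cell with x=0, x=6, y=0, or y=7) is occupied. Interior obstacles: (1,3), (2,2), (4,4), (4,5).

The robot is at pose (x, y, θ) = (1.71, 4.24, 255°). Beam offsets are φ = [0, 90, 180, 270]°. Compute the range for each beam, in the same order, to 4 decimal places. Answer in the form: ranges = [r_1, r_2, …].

ranges = [0.2485, 4.4413, 2.8574, 0.7350]

beam 1: φ=0°, α=255°
  d=(-0.2588,-0.9659)  start (1,4)  tX=2.7432 tY=0.2485  stride 1/|dx|=3.8637 1/|dy|=1.0353
    cross y-line → (1,3), t=0.2485 (wall)
  → r_1 = 0.2485
beam 2: φ=90°, α=345°
  d=(0.9659,-0.2588)  start (1,4)  tX=0.3002 tY=0.9273  stride 1/|dx|=1.0353 1/|dy|=3.8637
    cross x-line → (2,4), t=0.3002
    cross y-line → (2,3), t=0.9273
    cross x-line → (3,3), t=1.3355
    cross x-line → (4,3), t=2.3708
    cross x-line → (5,3), t=3.4061
    cross x-line → (6,3), t=4.4413 (wall)
  → r_2 = 4.4413
beam 3: φ=180°, α=75°
  d=(0.2588,0.9659)  start (1,4)  tX=1.1205 tY=0.7868  stride 1/|dx|=3.8637 1/|dy|=1.0353
    cross y-line → (1,5), t=0.7868
    cross x-line → (2,5), t=1.1205
    cross y-line → (2,6), t=1.8221
    cross y-line → (2,7), t=2.8574 (wall)
  → r_3 = 2.8574
beam 4: φ=270°, α=165°
  d=(-0.9659,0.2588)  start (1,4)  tX=0.7350 tY=2.9364  stride 1/|dx|=1.0353 1/|dy|=3.8637
    cross x-line → (0,4), t=0.7350 (wall)
  → r_4 = 0.7350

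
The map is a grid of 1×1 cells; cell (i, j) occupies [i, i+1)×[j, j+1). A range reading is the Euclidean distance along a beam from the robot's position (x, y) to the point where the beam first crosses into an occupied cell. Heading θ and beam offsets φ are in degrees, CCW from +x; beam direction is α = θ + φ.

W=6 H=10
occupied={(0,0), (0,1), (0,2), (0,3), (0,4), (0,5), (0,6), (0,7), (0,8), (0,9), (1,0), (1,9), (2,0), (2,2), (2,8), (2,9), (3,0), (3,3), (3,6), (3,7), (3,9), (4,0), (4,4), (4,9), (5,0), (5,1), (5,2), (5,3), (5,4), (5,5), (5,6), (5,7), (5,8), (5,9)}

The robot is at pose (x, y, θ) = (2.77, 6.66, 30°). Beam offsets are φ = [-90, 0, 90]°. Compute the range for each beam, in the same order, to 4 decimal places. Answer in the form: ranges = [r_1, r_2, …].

beam 1: φ=-90°, α=300°
  d=(0.5000,-0.8660)  start (2,6)  tX=0.4600 tY=0.7621  stride 1/|dx|=2.0000 1/|dy|=1.1547
    cross x-line → (3,6), t=0.4600 (wall)
  → r_1 = 0.4600
beam 2: φ=0°, α=30°
  d=(0.8660,0.5000)  start (2,6)  tX=0.2656 tY=0.6800  stride 1/|dx|=1.1547 1/|dy|=2.0000
    cross x-line → (3,6), t=0.2656 (wall)
  → r_2 = 0.2656
beam 3: φ=90°, α=120°
  d=(-0.5000,0.8660)  start (2,6)  tX=1.5400 tY=0.3926  stride 1/|dx|=2.0000 1/|dy|=1.1547
    cross y-line → (2,7), t=0.3926
    cross x-line → (1,7), t=1.5400
    cross y-line → (1,8), t=1.5473
    cross y-line → (1,9), t=2.7020 (wall)
  → r_3 = 2.7020

ranges = [0.4600, 0.2656, 2.7020]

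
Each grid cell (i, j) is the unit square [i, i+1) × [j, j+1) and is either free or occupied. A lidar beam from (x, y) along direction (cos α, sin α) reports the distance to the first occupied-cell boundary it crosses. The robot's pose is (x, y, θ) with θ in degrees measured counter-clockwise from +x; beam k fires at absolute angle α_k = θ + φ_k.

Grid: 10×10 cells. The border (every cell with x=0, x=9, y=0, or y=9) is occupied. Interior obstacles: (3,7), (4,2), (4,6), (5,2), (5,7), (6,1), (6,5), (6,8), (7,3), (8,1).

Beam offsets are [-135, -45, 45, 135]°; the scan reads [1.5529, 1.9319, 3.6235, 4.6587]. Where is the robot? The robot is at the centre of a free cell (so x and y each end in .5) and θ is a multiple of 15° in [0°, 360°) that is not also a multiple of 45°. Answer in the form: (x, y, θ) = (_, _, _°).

Candidates: 54 free-cell centres × 16 headings = 864 poses. Raycast each; keep the one whose scan matches to 4 dp.
  (3.5, 8.5, 120°): beam 1 = 1.9319 ≠ 1.5529 ✗
  (6.5, 3.5, 330°): beam 1 = 1.9319 ≠ 1.5529 ✗
  (3.5, 1.5, 60°): beam 1 = 0.5176 ≠ 1.5529 ✗
  …
  (5.5, 4.5, 30°): r_1=1.5529, r_2=1.9319, r_3=3.6235, r_4=4.6587 — all match ✓
Only this pose fits every beam.

(x, y, θ) = (5.5, 4.5, 30°)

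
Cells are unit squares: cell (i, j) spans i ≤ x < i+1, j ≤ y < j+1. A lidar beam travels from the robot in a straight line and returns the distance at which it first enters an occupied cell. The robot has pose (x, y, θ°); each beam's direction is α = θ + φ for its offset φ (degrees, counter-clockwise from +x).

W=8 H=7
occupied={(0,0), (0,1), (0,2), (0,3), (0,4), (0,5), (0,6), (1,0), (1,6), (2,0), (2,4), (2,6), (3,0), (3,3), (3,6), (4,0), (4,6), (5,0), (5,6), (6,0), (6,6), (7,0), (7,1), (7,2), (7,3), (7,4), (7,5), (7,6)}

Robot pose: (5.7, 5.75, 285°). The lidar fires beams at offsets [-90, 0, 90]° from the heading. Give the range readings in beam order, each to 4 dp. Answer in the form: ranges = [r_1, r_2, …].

beam 1: φ=-90°, α=195°
  dir = (cos 195°, sin 195°) = (-0.9659, -0.2588); from cell (5,5)
  next x-line at t=0.7247, next y-line at t=2.8978; Δt_x=1.0353, Δt_y=3.8637
    x: enter (4,5) at t=0.7247
    x: enter (3,5) at t=1.7600
    x: enter (2,5) at t=2.7952
    y: enter (2,4) at t=2.8978 ← occupied
  → r_1 = 2.8978
beam 2: φ=0°, α=285°
  dir = (cos 285°, sin 285°) = (0.2588, -0.9659); from cell (5,5)
  next x-line at t=1.1591, next y-line at t=0.7765; Δt_x=3.8637, Δt_y=1.0353
    y: enter (5,4) at t=0.7765
    x: enter (6,4) at t=1.1591
    y: enter (6,3) at t=1.8117
    y: enter (6,2) at t=2.8470
    y: enter (6,1) at t=3.8823
    y: enter (6,0) at t=4.9176 ← occupied
  → r_2 = 4.9176
beam 3: φ=90°, α=15°
  dir = (cos 15°, sin 15°) = (0.9659, 0.2588); from cell (5,5)
  next x-line at t=0.3106, next y-line at t=0.9659; Δt_x=1.0353, Δt_y=3.8637
    x: enter (6,5) at t=0.3106
    y: enter (6,6) at t=0.9659 ← occupied
  → r_3 = 0.9659

ranges = [2.8978, 4.9176, 0.9659]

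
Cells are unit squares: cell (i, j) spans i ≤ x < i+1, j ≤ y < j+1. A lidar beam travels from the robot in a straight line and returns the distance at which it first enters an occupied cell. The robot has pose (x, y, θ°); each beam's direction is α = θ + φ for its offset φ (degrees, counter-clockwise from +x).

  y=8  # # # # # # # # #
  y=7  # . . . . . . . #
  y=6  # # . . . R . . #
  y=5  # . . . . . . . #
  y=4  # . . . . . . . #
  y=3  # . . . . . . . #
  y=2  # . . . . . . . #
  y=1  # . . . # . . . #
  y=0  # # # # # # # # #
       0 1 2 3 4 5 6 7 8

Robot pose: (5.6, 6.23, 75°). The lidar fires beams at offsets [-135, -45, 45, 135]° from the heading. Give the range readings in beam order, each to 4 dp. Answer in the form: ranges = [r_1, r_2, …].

beam 1: φ=-135°, α=300°
  d=(0.5000,-0.8660)  start (5,6)  tX=0.8000 tY=0.2656  stride 1/|dx|=2.0000 1/|dy|=1.1547
    cross y-line → (5,5), t=0.2656
    cross x-line → (6,5), t=0.8000
    cross y-line → (6,4), t=1.4203
    cross y-line → (6,3), t=2.5750
    cross x-line → (7,3), t=2.8000
    cross y-line → (7,2), t=3.7297
    cross x-line → (8,2), t=4.8000 (wall)
  → r_1 = 4.8000
beam 2: φ=-45°, α=30°
  d=(0.8660,0.5000)  start (5,6)  tX=0.4619 tY=1.5400  stride 1/|dx|=1.1547 1/|dy|=2.0000
    cross x-line → (6,6), t=0.4619
    cross y-line → (6,7), t=1.5400
    cross x-line → (7,7), t=1.6166
    cross x-line → (8,7), t=2.7713 (wall)
  → r_2 = 2.7713
beam 3: φ=45°, α=120°
  d=(-0.5000,0.8660)  start (5,6)  tX=1.2000 tY=0.8891  stride 1/|dx|=2.0000 1/|dy|=1.1547
    cross y-line → (5,7), t=0.8891
    cross x-line → (4,7), t=1.2000
    cross y-line → (4,8), t=2.0438 (wall)
  → r_3 = 2.0438
beam 4: φ=135°, α=210°
  d=(-0.8660,-0.5000)  start (5,6)  tX=0.6928 tY=0.4600  stride 1/|dx|=1.1547 1/|dy|=2.0000
    cross y-line → (5,5), t=0.4600
    cross x-line → (4,5), t=0.6928
    cross x-line → (3,5), t=1.8475
    cross y-line → (3,4), t=2.4600
    cross x-line → (2,4), t=3.0022
    cross x-line → (1,4), t=4.1569
    cross y-line → (1,3), t=4.4600
    cross x-line → (0,3), t=5.3116 (wall)
  → r_4 = 5.3116

ranges = [4.8000, 2.7713, 2.0438, 5.3116]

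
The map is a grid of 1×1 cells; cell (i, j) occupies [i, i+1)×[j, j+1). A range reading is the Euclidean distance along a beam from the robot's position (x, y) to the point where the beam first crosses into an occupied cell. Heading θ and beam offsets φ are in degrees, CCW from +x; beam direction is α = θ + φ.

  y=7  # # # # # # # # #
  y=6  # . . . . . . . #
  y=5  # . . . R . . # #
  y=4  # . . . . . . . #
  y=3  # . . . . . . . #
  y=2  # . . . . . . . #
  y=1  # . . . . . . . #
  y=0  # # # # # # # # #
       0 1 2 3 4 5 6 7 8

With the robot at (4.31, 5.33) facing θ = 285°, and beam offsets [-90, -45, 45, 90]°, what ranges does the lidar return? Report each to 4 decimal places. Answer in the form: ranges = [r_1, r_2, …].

beam 1: φ=-90°, α=195°
  direction (-0.9659, -0.2588); cell (4,5); t to first gridline: x 0.3209, y 1.2750 (then +1.0353 / +3.8637)
    (3,5) via x @ 0.3209
    (3,4) via y @ 1.2750
    (2,4) via x @ 1.3562
    (1,4) via x @ 2.3915
    (0,4) via x @ 3.4268  # hit
  → r_1 = 3.4268
beam 2: φ=-45°, α=240°
  direction (-0.5000, -0.8660); cell (4,5); t to first gridline: x 0.6200, y 0.3811 (then +2.0000 / +1.1547)
    (4,4) via y @ 0.3811
    (3,4) via x @ 0.6200
    (3,3) via y @ 1.5358
    (2,3) via x @ 2.6200
    (2,2) via y @ 2.6905
    (2,1) via y @ 3.8452
    (1,1) via x @ 4.6200
    (1,0) via y @ 4.9999  # hit
  → r_2 = 4.9999
beam 3: φ=45°, α=330°
  direction (0.8660, -0.5000); cell (4,5); t to first gridline: x 0.7967, y 0.6600 (then +1.1547 / +2.0000)
    (4,4) via y @ 0.6600
    (5,4) via x @ 0.7967
    (6,4) via x @ 1.9514
    (6,3) via y @ 2.6600
    (7,3) via x @ 3.1061
    (8,3) via x @ 4.2608  # hit
  → r_3 = 4.2608
beam 4: φ=90°, α=15°
  direction (0.9659, 0.2588); cell (4,5); t to first gridline: x 0.7143, y 2.5887 (then +1.0353 / +3.8637)
    (5,5) via x @ 0.7143
    (6,5) via x @ 1.7496
    (6,6) via y @ 2.5887
    (7,6) via x @ 2.7849
    (8,6) via x @ 3.8202  # hit
  → r_4 = 3.8202

ranges = [3.4268, 4.9999, 4.2608, 3.8202]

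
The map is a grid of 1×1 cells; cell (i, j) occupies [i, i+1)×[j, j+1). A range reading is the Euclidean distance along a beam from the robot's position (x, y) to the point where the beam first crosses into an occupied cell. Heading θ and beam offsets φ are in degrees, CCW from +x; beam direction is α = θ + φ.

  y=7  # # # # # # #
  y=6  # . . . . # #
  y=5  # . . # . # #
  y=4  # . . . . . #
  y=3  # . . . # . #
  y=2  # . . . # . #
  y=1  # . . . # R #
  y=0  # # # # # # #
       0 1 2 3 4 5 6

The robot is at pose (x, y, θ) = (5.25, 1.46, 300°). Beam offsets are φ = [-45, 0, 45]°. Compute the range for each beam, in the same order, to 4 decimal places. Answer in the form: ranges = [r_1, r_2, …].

ranges = [0.4762, 0.5312, 0.7765]

beam 1: φ=-45°, α=255°
  cosα=-0.2588 sinα=-0.9659 | (5,1) | tMaxX 0.9659 tMaxY 0.4762 | tΔX 3.8637 tΔY 1.0353
    t=0.4762 [y] (5,0) — stop
  → r_1 = 0.4762
beam 2: φ=0°, α=300°
  cosα=0.5000 sinα=-0.8660 | (5,1) | tMaxX 1.5000 tMaxY 0.5312 | tΔX 2.0000 tΔY 1.1547
    t=0.5312 [y] (5,0) — stop
  → r_2 = 0.5312
beam 3: φ=45°, α=345°
  cosα=0.9659 sinα=-0.2588 | (5,1) | tMaxX 0.7765 tMaxY 1.7773 | tΔX 1.0353 tΔY 3.8637
    t=0.7765 [x] (6,1) — stop
  → r_3 = 0.7765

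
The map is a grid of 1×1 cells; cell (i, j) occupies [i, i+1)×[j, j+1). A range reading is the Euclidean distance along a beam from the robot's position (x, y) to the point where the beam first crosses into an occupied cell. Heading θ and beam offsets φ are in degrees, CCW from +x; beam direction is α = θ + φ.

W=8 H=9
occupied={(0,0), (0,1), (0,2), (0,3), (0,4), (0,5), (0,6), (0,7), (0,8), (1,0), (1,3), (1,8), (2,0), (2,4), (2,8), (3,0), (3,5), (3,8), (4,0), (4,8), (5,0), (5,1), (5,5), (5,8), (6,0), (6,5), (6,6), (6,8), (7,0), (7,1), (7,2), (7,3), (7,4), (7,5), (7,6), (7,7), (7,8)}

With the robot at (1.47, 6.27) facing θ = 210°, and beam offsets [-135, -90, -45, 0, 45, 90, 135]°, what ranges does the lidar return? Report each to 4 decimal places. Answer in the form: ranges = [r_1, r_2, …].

ranges = [1.7910, 0.9400, 0.4866, 0.5427, 1.8159, 1.4665, 1.5840]

beam 1: φ=-135°, α=75°
  direction (0.2588, 0.9659); cell (1,6); t to first gridline: x 2.0478, y 0.7558 (then +3.8637 / +1.0353)
    (1,7) via y @ 0.7558
    (1,8) via y @ 1.7910  # hit
  → r_1 = 1.7910
beam 2: φ=-90°, α=120°
  direction (-0.5000, 0.8660); cell (1,6); t to first gridline: x 0.9400, y 0.8429 (then +2.0000 / +1.1547)
    (1,7) via y @ 0.8429
    (0,7) via x @ 0.9400  # hit
  → r_2 = 0.9400
beam 3: φ=-45°, α=165°
  direction (-0.9659, 0.2588); cell (1,6); t to first gridline: x 0.4866, y 2.8205 (then +1.0353 / +3.8637)
    (0,6) via x @ 0.4866  # hit
  → r_3 = 0.4866
beam 4: φ=0°, α=210°
  direction (-0.8660, -0.5000); cell (1,6); t to first gridline: x 0.5427, y 0.5400 (then +1.1547 / +2.0000)
    (1,5) via y @ 0.5400
    (0,5) via x @ 0.5427  # hit
  → r_4 = 0.5427
beam 5: φ=45°, α=255°
  direction (-0.2588, -0.9659); cell (1,6); t to first gridline: x 1.8159, y 0.2795 (then +3.8637 / +1.0353)
    (1,5) via y @ 0.2795
    (1,4) via y @ 1.3148
    (0,4) via x @ 1.8159  # hit
  → r_5 = 1.8159
beam 6: φ=90°, α=300°
  direction (0.5000, -0.8660); cell (1,6); t to first gridline: x 1.0600, y 0.3118 (then +2.0000 / +1.1547)
    (1,5) via y @ 0.3118
    (2,5) via x @ 1.0600
    (2,4) via y @ 1.4665  # hit
  → r_6 = 1.4665
beam 7: φ=135°, α=345°
  direction (0.9659, -0.2588); cell (1,6); t to first gridline: x 0.5487, y 1.0432 (then +1.0353 / +3.8637)
    (2,6) via x @ 0.5487
    (2,5) via y @ 1.0432
    (3,5) via x @ 1.5840  # hit
  → r_7 = 1.5840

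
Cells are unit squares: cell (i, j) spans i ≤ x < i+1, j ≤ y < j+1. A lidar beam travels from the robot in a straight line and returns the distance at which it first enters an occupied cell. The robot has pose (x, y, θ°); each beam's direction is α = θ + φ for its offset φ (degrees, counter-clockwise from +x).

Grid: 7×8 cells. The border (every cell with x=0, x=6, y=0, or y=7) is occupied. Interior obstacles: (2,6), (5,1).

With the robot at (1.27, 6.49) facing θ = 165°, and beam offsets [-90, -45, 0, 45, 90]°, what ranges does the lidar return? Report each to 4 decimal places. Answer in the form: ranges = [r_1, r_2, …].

ranges = [0.5280, 0.5400, 0.2795, 0.3118, 1.0432]

beam 1: φ=-90°, α=75°
  dir = (cos 75°, sin 75°) = (0.2588, 0.9659); from cell (1,6)
  next x-line at t=2.8205, next y-line at t=0.5280; Δt_x=3.8637, Δt_y=1.0353
    y: enter (1,7) at t=0.5280 ← occupied
  → r_1 = 0.5280
beam 2: φ=-45°, α=120°
  dir = (cos 120°, sin 120°) = (-0.5000, 0.8660); from cell (1,6)
  next x-line at t=0.5400, next y-line at t=0.5889; Δt_x=2.0000, Δt_y=1.1547
    x: enter (0,6) at t=0.5400 ← occupied
  → r_2 = 0.5400
beam 3: φ=0°, α=165°
  dir = (cos 165°, sin 165°) = (-0.9659, 0.2588); from cell (1,6)
  next x-line at t=0.2795, next y-line at t=1.9705; Δt_x=1.0353, Δt_y=3.8637
    x: enter (0,6) at t=0.2795 ← occupied
  → r_3 = 0.2795
beam 4: φ=45°, α=210°
  dir = (cos 210°, sin 210°) = (-0.8660, -0.5000); from cell (1,6)
  next x-line at t=0.3118, next y-line at t=0.9800; Δt_x=1.1547, Δt_y=2.0000
    x: enter (0,6) at t=0.3118 ← occupied
  → r_4 = 0.3118
beam 5: φ=90°, α=255°
  dir = (cos 255°, sin 255°) = (-0.2588, -0.9659); from cell (1,6)
  next x-line at t=1.0432, next y-line at t=0.5073; Δt_x=3.8637, Δt_y=1.0353
    y: enter (1,5) at t=0.5073
    x: enter (0,5) at t=1.0432 ← occupied
  → r_5 = 1.0432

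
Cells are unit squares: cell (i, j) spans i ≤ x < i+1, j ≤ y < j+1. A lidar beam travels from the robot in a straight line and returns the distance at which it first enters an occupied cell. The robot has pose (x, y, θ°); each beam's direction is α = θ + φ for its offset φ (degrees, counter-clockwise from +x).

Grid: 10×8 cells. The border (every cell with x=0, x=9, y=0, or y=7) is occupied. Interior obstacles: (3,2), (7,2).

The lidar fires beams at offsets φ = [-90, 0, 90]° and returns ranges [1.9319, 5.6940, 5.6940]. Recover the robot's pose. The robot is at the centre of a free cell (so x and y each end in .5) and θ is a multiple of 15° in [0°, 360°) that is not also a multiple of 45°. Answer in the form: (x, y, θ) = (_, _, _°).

Candidates: 46 free-cell centres × 16 headings = 736 poses. Raycast each; keep the one whose scan matches to 4 dp.
  (7.5, 3.5, 15°): beam 1 = 0.5176 ≠ 1.9319 ✗
  (8.5, 4.5, 255°): beam 1 = 7.7646 ≠ 1.9319 ✗
  (6.5, 6.5, 75°): beam 1 = 2.5882 ≠ 1.9319 ✗
  (7.5, 1.5, 120°): beam 1 = 1.7321 ≠ 1.9319 ✗
  …
  (3.5, 6.5, 255°): r_1=1.9319, r_2=5.6940, r_3=5.6940 — all match ✓
Unique over the lattice → pose = (3.5, 6.5, 255°).

(x, y, θ) = (3.5, 6.5, 255°)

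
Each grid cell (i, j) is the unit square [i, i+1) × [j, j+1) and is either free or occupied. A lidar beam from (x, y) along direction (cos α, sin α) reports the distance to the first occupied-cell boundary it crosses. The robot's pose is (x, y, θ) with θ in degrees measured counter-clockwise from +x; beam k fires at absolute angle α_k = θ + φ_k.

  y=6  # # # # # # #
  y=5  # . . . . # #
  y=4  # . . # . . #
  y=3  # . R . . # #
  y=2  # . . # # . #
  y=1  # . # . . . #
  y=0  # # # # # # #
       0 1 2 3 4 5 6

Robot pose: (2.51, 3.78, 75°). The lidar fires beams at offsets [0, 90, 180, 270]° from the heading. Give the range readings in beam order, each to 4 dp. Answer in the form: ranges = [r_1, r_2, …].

beam 1: φ=0°, α=75°
  cosα=0.2588 sinα=0.9659 | (2,3) | tMaxX 1.8932 tMaxY 0.2278 | tΔX 3.8637 tΔY 1.0353
    t=0.2278 [y] (2,4)
    t=1.2630 [y] (2,5)
    t=1.8932 [x] (3,5)
    t=2.2983 [y] (3,6) — stop
  → r_1 = 2.2983
beam 2: φ=90°, α=165°
  cosα=-0.9659 sinα=0.2588 | (2,3) | tMaxX 0.5280 tMaxY 0.8500 | tΔX 1.0353 tΔY 3.8637
    t=0.5280 [x] (1,3)
    t=0.8500 [y] (1,4)
    t=1.5633 [x] (0,4) — stop
  → r_2 = 1.5633
beam 3: φ=180°, α=255°
  cosα=-0.2588 sinα=-0.9659 | (2,3) | tMaxX 1.9705 tMaxY 0.8075 | tΔX 3.8637 tΔY 1.0353
    t=0.8075 [y] (2,2)
    t=1.8428 [y] (2,1) — stop
  → r_3 = 1.8428
beam 4: φ=270°, α=345°
  cosα=0.9659 sinα=-0.2588 | (2,3) | tMaxX 0.5073 tMaxY 3.0137 | tΔX 1.0353 tΔY 3.8637
    t=0.5073 [x] (3,3)
    t=1.5426 [x] (4,3)
    t=2.5778 [x] (5,3) — stop
  → r_4 = 2.5778

ranges = [2.2983, 1.5633, 1.8428, 2.5778]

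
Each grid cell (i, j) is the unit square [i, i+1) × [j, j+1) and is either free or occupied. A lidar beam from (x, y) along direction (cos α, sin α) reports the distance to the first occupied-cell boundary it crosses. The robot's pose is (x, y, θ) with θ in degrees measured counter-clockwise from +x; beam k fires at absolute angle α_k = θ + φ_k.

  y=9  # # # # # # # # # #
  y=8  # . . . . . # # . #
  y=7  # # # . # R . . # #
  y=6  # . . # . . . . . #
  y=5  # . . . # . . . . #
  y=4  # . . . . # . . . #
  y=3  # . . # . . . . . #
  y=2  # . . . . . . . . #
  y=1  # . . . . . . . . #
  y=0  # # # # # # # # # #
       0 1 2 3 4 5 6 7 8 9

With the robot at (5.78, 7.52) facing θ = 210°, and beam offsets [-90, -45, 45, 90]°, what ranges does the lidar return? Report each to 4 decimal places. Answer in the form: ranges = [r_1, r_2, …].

ranges = [1.7090, 0.8075, 2.6089, 6.4400]

beam 1: φ=-90°, α=120°
  cosα=-0.5000 sinα=0.8660 | (5,7) | tMaxX 1.5600 tMaxY 0.5543 | tΔX 2.0000 tΔY 1.1547
    t=0.5543 [y] (5,8)
    t=1.5600 [x] (4,8)
    t=1.7090 [y] (4,9) — stop
  → r_1 = 1.7090
beam 2: φ=-45°, α=165°
  cosα=-0.9659 sinα=0.2588 | (5,7) | tMaxX 0.8075 tMaxY 1.8546 | tΔX 1.0353 tΔY 3.8637
    t=0.8075 [x] (4,7) — stop
  → r_2 = 0.8075
beam 3: φ=45°, α=255°
  cosα=-0.2588 sinα=-0.9659 | (5,7) | tMaxX 3.0137 tMaxY 0.5383 | tΔX 3.8637 tΔY 1.0353
    t=0.5383 [y] (5,6)
    t=1.5736 [y] (5,5)
    t=2.6089 [y] (5,4) — stop
  → r_3 = 2.6089
beam 4: φ=90°, α=300°
  cosα=0.5000 sinα=-0.8660 | (5,7) | tMaxX 0.4400 tMaxY 0.6004 | tΔX 2.0000 tΔY 1.1547
    t=0.4400 [x] (6,7)
    t=0.6004 [y] (6,6)
    t=1.7551 [y] (6,5)
    t=2.4400 [x] (7,5)
    t=2.9098 [y] (7,4)
    t=4.0645 [y] (7,3)
    t=4.4400 [x] (8,3)
    t=5.2192 [y] (8,2)
    t=6.3739 [y] (8,1)
    t=6.4400 [x] (9,1) — stop
  → r_4 = 6.4400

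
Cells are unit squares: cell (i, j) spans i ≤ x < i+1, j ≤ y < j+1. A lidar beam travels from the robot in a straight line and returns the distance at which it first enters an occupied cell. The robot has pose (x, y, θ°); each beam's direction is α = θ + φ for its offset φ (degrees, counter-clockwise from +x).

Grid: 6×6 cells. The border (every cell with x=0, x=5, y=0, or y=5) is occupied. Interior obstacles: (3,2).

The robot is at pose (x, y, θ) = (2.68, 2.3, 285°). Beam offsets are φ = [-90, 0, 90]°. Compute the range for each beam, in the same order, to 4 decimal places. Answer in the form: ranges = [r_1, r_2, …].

ranges = [1.7393, 1.3459, 0.3313]

beam 1: φ=-90°, α=195°
  dir = (cos 195°, sin 195°) = (-0.9659, -0.2588); from cell (2,2)
  next x-line at t=0.7040, next y-line at t=1.1591; Δt_x=1.0353, Δt_y=3.8637
    x: enter (1,2) at t=0.7040
    y: enter (1,1) at t=1.1591
    x: enter (0,1) at t=1.7393 ← occupied
  → r_1 = 1.7393
beam 2: φ=0°, α=285°
  dir = (cos 285°, sin 285°) = (0.2588, -0.9659); from cell (2,2)
  next x-line at t=1.2364, next y-line at t=0.3106; Δt_x=3.8637, Δt_y=1.0353
    y: enter (2,1) at t=0.3106
    x: enter (3,1) at t=1.2364
    y: enter (3,0) at t=1.3459 ← occupied
  → r_2 = 1.3459
beam 3: φ=90°, α=15°
  dir = (cos 15°, sin 15°) = (0.9659, 0.2588); from cell (2,2)
  next x-line at t=0.3313, next y-line at t=2.7046; Δt_x=1.0353, Δt_y=3.8637
    x: enter (3,2) at t=0.3313 ← occupied
  → r_3 = 0.3313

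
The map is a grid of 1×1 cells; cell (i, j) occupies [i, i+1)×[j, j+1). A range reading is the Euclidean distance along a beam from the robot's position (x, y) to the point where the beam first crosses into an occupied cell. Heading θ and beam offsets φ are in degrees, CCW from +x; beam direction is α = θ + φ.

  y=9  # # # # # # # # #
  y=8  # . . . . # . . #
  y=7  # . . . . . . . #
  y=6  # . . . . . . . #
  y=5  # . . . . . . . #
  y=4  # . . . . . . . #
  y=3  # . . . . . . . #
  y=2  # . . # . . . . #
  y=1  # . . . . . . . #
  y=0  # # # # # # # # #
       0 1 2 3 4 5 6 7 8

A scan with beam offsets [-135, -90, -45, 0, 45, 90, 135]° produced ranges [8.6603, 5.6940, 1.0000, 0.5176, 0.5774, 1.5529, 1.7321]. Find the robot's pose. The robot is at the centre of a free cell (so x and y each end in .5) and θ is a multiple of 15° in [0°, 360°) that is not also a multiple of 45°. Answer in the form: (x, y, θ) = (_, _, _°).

Candidates: 54 free-cell centres × 16 headings = 864 poses. Raycast each; keep the one whose scan matches to 4 dp.
  (7.5, 2.5, 240°): beam 1 = 5.7956 ≠ 8.6603 ✗
  (3.5, 3.5, 105°): beam 1 = 5.0000 ≠ 8.6603 ✗
  (3.5, 8.5, 165°): beam 1 = 1.0000 ≠ 8.6603 ✗
  (3.5, 6.5, 345°): beam 1 = 2.8868 ≠ 8.6603 ✗
  …
  (2.5, 8.5, 75°): r_1=8.6603, r_2=5.6940, r_3=1.0000, r_4=0.5176, r_5=0.5774, r_6=1.5529, r_7=1.7321 — all match ✓
Only this pose fits every beam.

(x, y, θ) = (2.5, 8.5, 75°)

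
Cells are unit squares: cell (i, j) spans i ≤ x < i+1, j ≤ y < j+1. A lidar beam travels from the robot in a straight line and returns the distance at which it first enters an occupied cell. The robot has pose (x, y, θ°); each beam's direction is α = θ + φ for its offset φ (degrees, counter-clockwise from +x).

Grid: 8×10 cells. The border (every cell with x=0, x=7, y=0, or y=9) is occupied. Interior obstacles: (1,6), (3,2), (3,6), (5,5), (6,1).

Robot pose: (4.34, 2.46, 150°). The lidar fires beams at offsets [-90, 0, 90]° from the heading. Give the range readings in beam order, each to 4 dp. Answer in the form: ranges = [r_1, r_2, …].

ranges = [2.9329, 0.3926, 1.6859]

beam 1: φ=-90°, α=60°
  dir = (cos 60°, sin 60°) = (0.5000, 0.8660); from cell (4,2)
  next x-line at t=1.3200, next y-line at t=0.6235; Δt_x=2.0000, Δt_y=1.1547
    y: enter (4,3) at t=0.6235
    x: enter (5,3) at t=1.3200
    y: enter (5,4) at t=1.7782
    y: enter (5,5) at t=2.9329 ← occupied
  → r_1 = 2.9329
beam 2: φ=0°, α=150°
  dir = (cos 150°, sin 150°) = (-0.8660, 0.5000); from cell (4,2)
  next x-line at t=0.3926, next y-line at t=1.0800; Δt_x=1.1547, Δt_y=2.0000
    x: enter (3,2) at t=0.3926 ← occupied
  → r_2 = 0.3926
beam 3: φ=90°, α=240°
  dir = (cos 240°, sin 240°) = (-0.5000, -0.8660); from cell (4,2)
  next x-line at t=0.6800, next y-line at t=0.5312; Δt_x=2.0000, Δt_y=1.1547
    y: enter (4,1) at t=0.5312
    x: enter (3,1) at t=0.6800
    y: enter (3,0) at t=1.6859 ← occupied
  → r_3 = 1.6859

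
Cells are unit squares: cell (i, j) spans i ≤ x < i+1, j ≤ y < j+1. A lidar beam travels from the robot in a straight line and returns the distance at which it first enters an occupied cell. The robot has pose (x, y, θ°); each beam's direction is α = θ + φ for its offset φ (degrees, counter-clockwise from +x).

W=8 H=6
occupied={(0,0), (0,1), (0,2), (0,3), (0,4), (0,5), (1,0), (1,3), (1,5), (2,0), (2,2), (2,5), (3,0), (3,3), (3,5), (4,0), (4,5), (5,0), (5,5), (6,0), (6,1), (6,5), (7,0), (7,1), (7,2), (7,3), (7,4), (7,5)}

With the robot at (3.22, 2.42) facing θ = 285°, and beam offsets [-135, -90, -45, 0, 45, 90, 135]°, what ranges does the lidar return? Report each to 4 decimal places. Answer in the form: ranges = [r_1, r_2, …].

beam 1: φ=-135°, α=150°
  dir = (cos 150°, sin 150°) = (-0.8660, 0.5000); from cell (3,2)
  next x-line at t=0.2540, next y-line at t=1.1600; Δt_x=1.1547, Δt_y=2.0000
    x: enter (2,2) at t=0.2540 ← occupied
  → r_1 = 0.2540
beam 2: φ=-90°, α=195°
  dir = (cos 195°, sin 195°) = (-0.9659, -0.2588); from cell (3,2)
  next x-line at t=0.2278, next y-line at t=1.6228; Δt_x=1.0353, Δt_y=3.8637
    x: enter (2,2) at t=0.2278 ← occupied
  → r_2 = 0.2278
beam 3: φ=-45°, α=240°
  dir = (cos 240°, sin 240°) = (-0.5000, -0.8660); from cell (3,2)
  next x-line at t=0.4400, next y-line at t=0.4850; Δt_x=2.0000, Δt_y=1.1547
    x: enter (2,2) at t=0.4400 ← occupied
  → r_3 = 0.4400
beam 4: φ=0°, α=285°
  dir = (cos 285°, sin 285°) = (0.2588, -0.9659); from cell (3,2)
  next x-line at t=3.0137, next y-line at t=0.4348; Δt_x=3.8637, Δt_y=1.0353
    y: enter (3,1) at t=0.4348
    y: enter (3,0) at t=1.4701 ← occupied
  → r_4 = 1.4701
beam 5: φ=45°, α=330°
  dir = (cos 330°, sin 330°) = (0.8660, -0.5000); from cell (3,2)
  next x-line at t=0.9007, next y-line at t=0.8400; Δt_x=1.1547, Δt_y=2.0000
    y: enter (3,1) at t=0.8400
    x: enter (4,1) at t=0.9007
    x: enter (5,1) at t=2.0554
    y: enter (5,0) at t=2.8400 ← occupied
  → r_5 = 2.8400
beam 6: φ=90°, α=15°
  dir = (cos 15°, sin 15°) = (0.9659, 0.2588); from cell (3,2)
  next x-line at t=0.8075, next y-line at t=2.2409; Δt_x=1.0353, Δt_y=3.8637
    x: enter (4,2) at t=0.8075
    x: enter (5,2) at t=1.8428
    y: enter (5,3) at t=2.2409
    x: enter (6,3) at t=2.8781
    x: enter (7,3) at t=3.9133 ← occupied
  → r_6 = 3.9133
beam 7: φ=135°, α=60°
  dir = (cos 60°, sin 60°) = (0.5000, 0.8660); from cell (3,2)
  next x-line at t=1.5600, next y-line at t=0.6697; Δt_x=2.0000, Δt_y=1.1547
    y: enter (3,3) at t=0.6697 ← occupied
  → r_7 = 0.6697

ranges = [0.2540, 0.2278, 0.4400, 1.4701, 2.8400, 3.9133, 0.6697]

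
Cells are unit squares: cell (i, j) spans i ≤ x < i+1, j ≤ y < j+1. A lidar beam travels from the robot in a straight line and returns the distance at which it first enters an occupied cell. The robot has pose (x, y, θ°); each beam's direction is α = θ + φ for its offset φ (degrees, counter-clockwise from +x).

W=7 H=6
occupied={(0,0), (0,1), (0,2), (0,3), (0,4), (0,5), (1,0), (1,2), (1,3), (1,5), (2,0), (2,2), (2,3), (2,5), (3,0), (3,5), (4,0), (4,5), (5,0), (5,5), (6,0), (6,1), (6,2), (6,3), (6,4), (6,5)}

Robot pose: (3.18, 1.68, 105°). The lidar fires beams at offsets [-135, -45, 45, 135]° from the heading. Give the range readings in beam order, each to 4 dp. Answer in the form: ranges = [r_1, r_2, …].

ranges = [1.3600, 3.8336, 0.6400, 0.7852]

beam 1: φ=-135°, α=330°
  dir = (cos 330°, sin 330°) = (0.8660, -0.5000); from cell (3,1)
  next x-line at t=0.9469, next y-line at t=1.3600; Δt_x=1.1547, Δt_y=2.0000
    x: enter (4,1) at t=0.9469
    y: enter (4,0) at t=1.3600 ← occupied
  → r_1 = 1.3600
beam 2: φ=-45°, α=60°
  dir = (cos 60°, sin 60°) = (0.5000, 0.8660); from cell (3,1)
  next x-line at t=1.6400, next y-line at t=0.3695; Δt_x=2.0000, Δt_y=1.1547
    y: enter (3,2) at t=0.3695
    y: enter (3,3) at t=1.5242
    x: enter (4,3) at t=1.6400
    y: enter (4,4) at t=2.6789
    x: enter (5,4) at t=3.6400
    y: enter (5,5) at t=3.8336 ← occupied
  → r_2 = 3.8336
beam 3: φ=45°, α=150°
  dir = (cos 150°, sin 150°) = (-0.8660, 0.5000); from cell (3,1)
  next x-line at t=0.2078, next y-line at t=0.6400; Δt_x=1.1547, Δt_y=2.0000
    x: enter (2,1) at t=0.2078
    y: enter (2,2) at t=0.6400 ← occupied
  → r_3 = 0.6400
beam 4: φ=135°, α=240°
  dir = (cos 240°, sin 240°) = (-0.5000, -0.8660); from cell (3,1)
  next x-line at t=0.3600, next y-line at t=0.7852; Δt_x=2.0000, Δt_y=1.1547
    x: enter (2,1) at t=0.3600
    y: enter (2,0) at t=0.7852 ← occupied
  → r_4 = 0.7852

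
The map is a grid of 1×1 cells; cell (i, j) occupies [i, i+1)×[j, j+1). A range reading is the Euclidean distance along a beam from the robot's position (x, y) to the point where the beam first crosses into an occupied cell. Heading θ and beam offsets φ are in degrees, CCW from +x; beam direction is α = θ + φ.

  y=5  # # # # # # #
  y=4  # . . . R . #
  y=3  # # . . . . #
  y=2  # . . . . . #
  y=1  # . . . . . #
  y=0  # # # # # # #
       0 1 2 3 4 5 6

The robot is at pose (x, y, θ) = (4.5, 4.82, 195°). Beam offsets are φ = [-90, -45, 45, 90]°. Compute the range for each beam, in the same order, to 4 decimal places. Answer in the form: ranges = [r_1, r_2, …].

ranges = [0.1863, 0.3600, 4.4110, 3.9548]

beam 1: φ=-90°, α=105°
  dir = (cos 105°, sin 105°) = (-0.2588, 0.9659); from cell (4,4)
  next x-line at t=1.9319, next y-line at t=0.1863; Δt_x=3.8637, Δt_y=1.0353
    y: enter (4,5) at t=0.1863 ← occupied
  → r_1 = 0.1863
beam 2: φ=-45°, α=150°
  dir = (cos 150°, sin 150°) = (-0.8660, 0.5000); from cell (4,4)
  next x-line at t=0.5774, next y-line at t=0.3600; Δt_x=1.1547, Δt_y=2.0000
    y: enter (4,5) at t=0.3600 ← occupied
  → r_2 = 0.3600
beam 3: φ=45°, α=240°
  dir = (cos 240°, sin 240°) = (-0.5000, -0.8660); from cell (4,4)
  next x-line at t=1.0000, next y-line at t=0.9469; Δt_x=2.0000, Δt_y=1.1547
    y: enter (4,3) at t=0.9469
    x: enter (3,3) at t=1.0000
    y: enter (3,2) at t=2.1016
    x: enter (2,2) at t=3.0000
    y: enter (2,1) at t=3.2563
    y: enter (2,0) at t=4.4110 ← occupied
  → r_3 = 4.4110
beam 4: φ=90°, α=285°
  dir = (cos 285°, sin 285°) = (0.2588, -0.9659); from cell (4,4)
  next x-line at t=1.9319, next y-line at t=0.8489; Δt_x=3.8637, Δt_y=1.0353
    y: enter (4,3) at t=0.8489
    y: enter (4,2) at t=1.8842
    x: enter (5,2) at t=1.9319
    y: enter (5,1) at t=2.9195
    y: enter (5,0) at t=3.9548 ← occupied
  → r_4 = 3.9548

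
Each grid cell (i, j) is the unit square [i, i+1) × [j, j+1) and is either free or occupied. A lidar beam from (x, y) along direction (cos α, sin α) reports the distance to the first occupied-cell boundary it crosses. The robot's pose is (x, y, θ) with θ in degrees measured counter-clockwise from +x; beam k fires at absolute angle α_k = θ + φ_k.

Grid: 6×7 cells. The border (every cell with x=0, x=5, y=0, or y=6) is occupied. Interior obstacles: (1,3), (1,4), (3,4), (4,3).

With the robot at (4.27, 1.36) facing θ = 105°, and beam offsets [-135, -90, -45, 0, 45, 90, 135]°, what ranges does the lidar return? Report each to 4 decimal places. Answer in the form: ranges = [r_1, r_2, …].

beam 1: φ=-135°, α=330°
  cosα=0.8660 sinα=-0.5000 | (4,1) | tMaxX 0.8429 tMaxY 0.7200 | tΔX 1.1547 tΔY 2.0000
    t=0.7200 [y] (4,0) — stop
  → r_1 = 0.7200
beam 2: φ=-90°, α=15°
  cosα=0.9659 sinα=0.2588 | (4,1) | tMaxX 0.7558 tMaxY 2.4728 | tΔX 1.0353 tΔY 3.8637
    t=0.7558 [x] (5,1) — stop
  → r_2 = 0.7558
beam 3: φ=-45°, α=60°
  cosα=0.5000 sinα=0.8660 | (4,1) | tMaxX 1.4600 tMaxY 0.7390 | tΔX 2.0000 tΔY 1.1547
    t=0.7390 [y] (4,2)
    t=1.4600 [x] (5,2) — stop
  → r_3 = 1.4600
beam 4: φ=0°, α=105°
  cosα=-0.2588 sinα=0.9659 | (4,1) | tMaxX 1.0432 tMaxY 0.6626 | tΔX 3.8637 tΔY 1.0353
    t=0.6626 [y] (4,2)
    t=1.0432 [x] (3,2)
    t=1.6979 [y] (3,3)
    t=2.7331 [y] (3,4) — stop
  → r_4 = 2.7331
beam 5: φ=45°, α=150°
  cosα=-0.8660 sinα=0.5000 | (4,1) | tMaxX 0.3118 tMaxY 1.2800 | tΔX 1.1547 tΔY 2.0000
    t=0.3118 [x] (3,1)
    t=1.2800 [y] (3,2)
    t=1.4665 [x] (2,2)
    t=2.6212 [x] (1,2)
    t=3.2800 [y] (1,3) — stop
  → r_5 = 3.2800
beam 6: φ=90°, α=195°
  cosα=-0.9659 sinα=-0.2588 | (4,1) | tMaxX 0.2795 tMaxY 1.3909 | tΔX 1.0353 tΔY 3.8637
    t=0.2795 [x] (3,1)
    t=1.3148 [x] (2,1)
    t=1.3909 [y] (2,0) — stop
  → r_6 = 1.3909
beam 7: φ=135°, α=240°
  cosα=-0.5000 sinα=-0.8660 | (4,1) | tMaxX 0.5400 tMaxY 0.4157 | tΔX 2.0000 tΔY 1.1547
    t=0.4157 [y] (4,0) — stop
  → r_7 = 0.4157

ranges = [0.7200, 0.7558, 1.4600, 2.7331, 3.2800, 1.3909, 0.4157]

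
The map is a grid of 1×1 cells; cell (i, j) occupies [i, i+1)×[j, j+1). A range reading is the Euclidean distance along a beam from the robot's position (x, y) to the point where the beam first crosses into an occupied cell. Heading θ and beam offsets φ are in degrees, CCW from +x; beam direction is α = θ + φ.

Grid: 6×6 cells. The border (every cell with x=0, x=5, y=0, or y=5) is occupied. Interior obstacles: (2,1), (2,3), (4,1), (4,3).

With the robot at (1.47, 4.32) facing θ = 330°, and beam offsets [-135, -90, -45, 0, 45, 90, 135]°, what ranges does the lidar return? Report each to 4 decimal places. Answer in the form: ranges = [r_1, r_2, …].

beam 1: φ=-135°, α=195°
  d=(-0.9659,-0.2588)  start (1,4)  tX=0.4866 tY=1.2364  stride 1/|dx|=1.0353 1/|dy|=3.8637
    cross x-line → (0,4), t=0.4866 (wall)
  → r_1 = 0.4866
beam 2: φ=-90°, α=240°
  d=(-0.5000,-0.8660)  start (1,4)  tX=0.9400 tY=0.3695  stride 1/|dx|=2.0000 1/|dy|=1.1547
    cross y-line → (1,3), t=0.3695
    cross x-line → (0,3), t=0.9400 (wall)
  → r_2 = 0.9400
beam 3: φ=-45°, α=285°
  d=(0.2588,-0.9659)  start (1,4)  tX=2.0478 tY=0.3313  stride 1/|dx|=3.8637 1/|dy|=1.0353
    cross y-line → (1,3), t=0.3313
    cross y-line → (1,2), t=1.3666
    cross x-line → (2,2), t=2.0478
    cross y-line → (2,1), t=2.4018 (wall)
  → r_3 = 2.4018
beam 4: φ=0°, α=330°
  d=(0.8660,-0.5000)  start (1,4)  tX=0.6120 tY=0.6400  stride 1/|dx|=1.1547 1/|dy|=2.0000
    cross x-line → (2,4), t=0.6120
    cross y-line → (2,3), t=0.6400 (wall)
  → r_4 = 0.6400
beam 5: φ=45°, α=15°
  d=(0.9659,0.2588)  start (1,4)  tX=0.5487 tY=2.6273  stride 1/|dx|=1.0353 1/|dy|=3.8637
    cross x-line → (2,4), t=0.5487
    cross x-line → (3,4), t=1.5840
    cross x-line → (4,4), t=2.6192
    cross y-line → (4,5), t=2.6273 (wall)
  → r_5 = 2.6273
beam 6: φ=90°, α=60°
  d=(0.5000,0.8660)  start (1,4)  tX=1.0600 tY=0.7852  stride 1/|dx|=2.0000 1/|dy|=1.1547
    cross y-line → (1,5), t=0.7852 (wall)
  → r_6 = 0.7852
beam 7: φ=135°, α=105°
  d=(-0.2588,0.9659)  start (1,4)  tX=1.8159 tY=0.7040  stride 1/|dx|=3.8637 1/|dy|=1.0353
    cross y-line → (1,5), t=0.7040 (wall)
  → r_7 = 0.7040

ranges = [0.4866, 0.9400, 2.4018, 0.6400, 2.6273, 0.7852, 0.7040]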